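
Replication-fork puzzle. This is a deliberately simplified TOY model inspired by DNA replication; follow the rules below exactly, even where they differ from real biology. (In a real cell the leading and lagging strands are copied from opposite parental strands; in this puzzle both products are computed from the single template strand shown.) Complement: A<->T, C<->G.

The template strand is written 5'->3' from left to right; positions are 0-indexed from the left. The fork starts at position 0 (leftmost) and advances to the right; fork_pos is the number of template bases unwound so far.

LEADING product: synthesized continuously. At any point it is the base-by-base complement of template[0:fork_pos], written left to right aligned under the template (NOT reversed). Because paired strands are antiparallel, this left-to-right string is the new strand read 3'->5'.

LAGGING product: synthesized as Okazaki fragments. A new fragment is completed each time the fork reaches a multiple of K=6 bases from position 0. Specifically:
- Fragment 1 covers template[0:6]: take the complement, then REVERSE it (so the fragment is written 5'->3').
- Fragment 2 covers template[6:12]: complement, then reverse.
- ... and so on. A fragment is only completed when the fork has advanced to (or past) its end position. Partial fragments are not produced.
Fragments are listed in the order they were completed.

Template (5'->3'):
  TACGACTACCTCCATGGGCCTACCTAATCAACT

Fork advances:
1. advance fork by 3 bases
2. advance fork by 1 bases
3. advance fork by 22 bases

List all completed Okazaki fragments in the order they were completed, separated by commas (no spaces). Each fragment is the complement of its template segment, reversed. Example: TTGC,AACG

Answer: GTCGTA,GAGGTA,CCCATG,GGTAGG

Derivation:
Step 1: advance 3 -> fork_pos = 0 + 3 = 3. Next multiple of 6 is 6 (not reached); still 0 fragment(s).
Step 2: advance 1 -> fork_pos = 3 + 1 = 4. Next multiple of 6 is 6 (not reached); still 0 fragment(s).
Step 3: advance 22 -> fork_pos = 4 + 22 = 26. Reached multiple(s) of 6: 6, 12, 18, 24 -> fragments 1-4 completed (4 total).
Final fork_pos = 26, so 4 fragment(s) are complete. Build each: template segment -> complement -> reverse.
Fragment 1: template[0:6] = TACGAC -> complement ATGCTG -> reversed GTCGTA
Fragment 2: template[6:12] = TACCTC -> complement ATGGAG -> reversed GAGGTA
Fragment 3: template[12:18] = CATGGG -> complement GTACCC -> reversed CCCATG
Fragment 4: template[18:24] = CCTACC -> complement GGATGG -> reversed GGTAGG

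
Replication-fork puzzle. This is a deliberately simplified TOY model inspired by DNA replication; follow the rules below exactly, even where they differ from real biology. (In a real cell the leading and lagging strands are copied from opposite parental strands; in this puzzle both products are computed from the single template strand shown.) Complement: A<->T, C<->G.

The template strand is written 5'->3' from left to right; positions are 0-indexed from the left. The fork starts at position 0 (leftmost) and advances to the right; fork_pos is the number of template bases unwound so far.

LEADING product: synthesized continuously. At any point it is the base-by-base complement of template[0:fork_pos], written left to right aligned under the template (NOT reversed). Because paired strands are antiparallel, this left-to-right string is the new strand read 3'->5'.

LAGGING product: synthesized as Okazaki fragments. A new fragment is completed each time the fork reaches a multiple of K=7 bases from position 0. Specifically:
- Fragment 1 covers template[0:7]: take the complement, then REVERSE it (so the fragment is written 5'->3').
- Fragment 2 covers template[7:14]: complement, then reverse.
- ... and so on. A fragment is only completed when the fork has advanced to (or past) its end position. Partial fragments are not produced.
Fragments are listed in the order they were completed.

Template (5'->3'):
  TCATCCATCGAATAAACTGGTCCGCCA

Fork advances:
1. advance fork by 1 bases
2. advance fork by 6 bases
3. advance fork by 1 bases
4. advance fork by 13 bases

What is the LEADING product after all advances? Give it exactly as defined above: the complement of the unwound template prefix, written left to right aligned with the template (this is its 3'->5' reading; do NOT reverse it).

Step 1: advance 1 -> fork_pos = 0 + 1 = 1.
Step 2: advance 6 -> fork_pos = 1 + 6 = 7.
Step 3: advance 1 -> fork_pos = 7 + 1 = 8.
Step 4: advance 13 -> fork_pos = 8 + 13 = 21.
Unwound prefix: template[0:21] = TCATCCATCGAATAAACTGGT
Complement it base by base (A<->T, C<->G), keeping left-to-right order:
  [0:5] TCATC -> AGTAG
  [5:10] CATCG -> GTAGC
  [10:15] AATAA -> TTATT
  [15:20] ACTGG -> TGACC
  [20:21] T -> A
Concatenate: AGTAGGTAGCTTATTTGACCA (length 21; written aligned with the template, i.e. 3'->5').

Answer: AGTAGGTAGCTTATTTGACCA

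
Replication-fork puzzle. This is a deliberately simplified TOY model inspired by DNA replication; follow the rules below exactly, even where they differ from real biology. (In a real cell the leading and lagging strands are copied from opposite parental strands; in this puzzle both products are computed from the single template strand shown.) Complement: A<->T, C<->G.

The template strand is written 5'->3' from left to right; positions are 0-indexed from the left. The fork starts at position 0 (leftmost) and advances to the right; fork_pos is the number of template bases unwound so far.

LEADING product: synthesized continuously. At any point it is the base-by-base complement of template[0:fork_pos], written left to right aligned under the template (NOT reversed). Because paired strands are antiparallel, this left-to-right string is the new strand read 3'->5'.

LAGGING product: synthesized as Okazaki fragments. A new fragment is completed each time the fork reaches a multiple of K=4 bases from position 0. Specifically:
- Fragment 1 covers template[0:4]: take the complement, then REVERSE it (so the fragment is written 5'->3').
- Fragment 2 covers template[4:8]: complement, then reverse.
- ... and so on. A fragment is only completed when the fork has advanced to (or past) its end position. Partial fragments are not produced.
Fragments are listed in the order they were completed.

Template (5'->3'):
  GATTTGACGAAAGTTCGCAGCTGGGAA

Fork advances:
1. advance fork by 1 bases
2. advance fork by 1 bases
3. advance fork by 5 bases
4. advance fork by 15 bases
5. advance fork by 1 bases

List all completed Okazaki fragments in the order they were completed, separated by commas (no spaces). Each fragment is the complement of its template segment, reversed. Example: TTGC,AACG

Step 1: advance 1 -> fork_pos = 0 + 1 = 1. Next multiple of 4 is 4 (not reached); still 0 fragment(s).
Step 2: advance 1 -> fork_pos = 1 + 1 = 2. Next multiple of 4 is 4 (not reached); still 0 fragment(s).
Step 3: advance 5 -> fork_pos = 2 + 5 = 7. Reached multiple(s) of 4: 4 -> fragment 1 completed (1 total).
Step 4: advance 15 -> fork_pos = 7 + 15 = 22. Reached multiple(s) of 4: 8, 12, 16, 20 -> fragments 2-5 completed (5 total).
Step 5: advance 1 -> fork_pos = 22 + 1 = 23. Next multiple of 4 is 24 (not reached); still 5 fragment(s).
Final fork_pos = 23, so 5 fragment(s) are complete. Build each: template segment -> complement -> reverse.
Fragment 1: template[0:4] = GATT -> complement CTAA -> reversed AATC
Fragment 2: template[4:8] = TGAC -> complement ACTG -> reversed GTCA
Fragment 3: template[8:12] = GAAA -> complement CTTT -> reversed TTTC
Fragment 4: template[12:16] = GTTC -> complement CAAG -> reversed GAAC
Fragment 5: template[16:20] = GCAG -> complement CGTC -> reversed CTGC

Answer: AATC,GTCA,TTTC,GAAC,CTGC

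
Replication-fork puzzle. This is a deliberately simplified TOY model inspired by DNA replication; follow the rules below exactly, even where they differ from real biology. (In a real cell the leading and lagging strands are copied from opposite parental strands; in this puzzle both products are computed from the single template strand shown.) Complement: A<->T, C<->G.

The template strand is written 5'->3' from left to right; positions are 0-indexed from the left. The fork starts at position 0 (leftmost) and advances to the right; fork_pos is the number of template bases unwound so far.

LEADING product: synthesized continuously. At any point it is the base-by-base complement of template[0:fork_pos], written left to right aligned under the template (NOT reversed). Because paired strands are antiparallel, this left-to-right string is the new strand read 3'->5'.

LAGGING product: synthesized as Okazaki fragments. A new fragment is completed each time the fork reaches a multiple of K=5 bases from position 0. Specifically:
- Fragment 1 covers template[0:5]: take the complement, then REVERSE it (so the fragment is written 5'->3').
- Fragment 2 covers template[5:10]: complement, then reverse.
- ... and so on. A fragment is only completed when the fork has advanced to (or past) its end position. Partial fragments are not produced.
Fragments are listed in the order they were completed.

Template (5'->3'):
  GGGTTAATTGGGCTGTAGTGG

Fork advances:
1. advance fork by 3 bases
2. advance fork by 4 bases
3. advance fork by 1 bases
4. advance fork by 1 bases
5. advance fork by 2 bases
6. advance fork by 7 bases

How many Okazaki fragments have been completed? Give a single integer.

Step 1: advance 3 -> fork_pos = 0 + 3 = 3. Next multiple of 5 is 5 (not reached); still 0 fragment(s).
Step 2: advance 4 -> fork_pos = 3 + 4 = 7. Reached multiple(s) of 5: 5 -> fragment 1 completed (1 total).
Step 3: advance 1 -> fork_pos = 7 + 1 = 8. Next multiple of 5 is 10 (not reached); still 1 fragment(s).
Step 4: advance 1 -> fork_pos = 8 + 1 = 9. Next multiple of 5 is 10 (not reached); still 1 fragment(s).
Step 5: advance 2 -> fork_pos = 9 + 2 = 11. Reached multiple(s) of 5: 10 -> fragment 2 completed (2 total).
Step 6: advance 7 -> fork_pos = 11 + 7 = 18. Reached multiple(s) of 5: 15 -> fragment 3 completed (3 total).
Check: final fork_pos = 18; the multiples of 5 that are <= 18 are 5..15 -> 18 // 5 = 3 completed fragment(s).

Answer: 3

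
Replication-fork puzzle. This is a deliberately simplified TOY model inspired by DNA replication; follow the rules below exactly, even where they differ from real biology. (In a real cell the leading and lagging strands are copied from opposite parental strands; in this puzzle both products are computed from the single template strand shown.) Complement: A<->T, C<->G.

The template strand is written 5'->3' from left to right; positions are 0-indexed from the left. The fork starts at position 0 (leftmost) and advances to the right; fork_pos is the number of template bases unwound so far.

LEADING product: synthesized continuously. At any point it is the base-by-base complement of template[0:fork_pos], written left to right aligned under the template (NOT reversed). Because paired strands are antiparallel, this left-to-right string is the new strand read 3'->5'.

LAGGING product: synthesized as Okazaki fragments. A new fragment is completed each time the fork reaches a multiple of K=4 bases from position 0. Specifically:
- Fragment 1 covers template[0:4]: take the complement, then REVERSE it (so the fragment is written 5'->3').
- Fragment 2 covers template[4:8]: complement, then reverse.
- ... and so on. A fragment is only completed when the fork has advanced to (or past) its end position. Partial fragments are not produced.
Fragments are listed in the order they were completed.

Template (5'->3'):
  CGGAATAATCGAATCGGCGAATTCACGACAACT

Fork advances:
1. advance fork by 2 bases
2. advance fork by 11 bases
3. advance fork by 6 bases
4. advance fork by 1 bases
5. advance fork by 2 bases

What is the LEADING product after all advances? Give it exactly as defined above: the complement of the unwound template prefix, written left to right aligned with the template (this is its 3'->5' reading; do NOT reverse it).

Answer: GCCTTATTAGCTTAGCCGCTTA

Derivation:
Step 1: advance 2 -> fork_pos = 0 + 2 = 2.
Step 2: advance 11 -> fork_pos = 2 + 11 = 13.
Step 3: advance 6 -> fork_pos = 13 + 6 = 19.
Step 4: advance 1 -> fork_pos = 19 + 1 = 20.
Step 5: advance 2 -> fork_pos = 20 + 2 = 22.
Unwound prefix: template[0:22] = CGGAATAATCGAATCGGCGAAT
Complement it base by base (A<->T, C<->G), keeping left-to-right order:
  [0:5] CGGAA -> GCCTT
  [5:10] TAATC -> ATTAG
  [10:15] GAATC -> CTTAG
  [15:20] GGCGA -> CCGCT
  [20:22] AT -> TA
Concatenate: GCCTTATTAGCTTAGCCGCTTA (length 22; written aligned with the template, i.e. 3'->5').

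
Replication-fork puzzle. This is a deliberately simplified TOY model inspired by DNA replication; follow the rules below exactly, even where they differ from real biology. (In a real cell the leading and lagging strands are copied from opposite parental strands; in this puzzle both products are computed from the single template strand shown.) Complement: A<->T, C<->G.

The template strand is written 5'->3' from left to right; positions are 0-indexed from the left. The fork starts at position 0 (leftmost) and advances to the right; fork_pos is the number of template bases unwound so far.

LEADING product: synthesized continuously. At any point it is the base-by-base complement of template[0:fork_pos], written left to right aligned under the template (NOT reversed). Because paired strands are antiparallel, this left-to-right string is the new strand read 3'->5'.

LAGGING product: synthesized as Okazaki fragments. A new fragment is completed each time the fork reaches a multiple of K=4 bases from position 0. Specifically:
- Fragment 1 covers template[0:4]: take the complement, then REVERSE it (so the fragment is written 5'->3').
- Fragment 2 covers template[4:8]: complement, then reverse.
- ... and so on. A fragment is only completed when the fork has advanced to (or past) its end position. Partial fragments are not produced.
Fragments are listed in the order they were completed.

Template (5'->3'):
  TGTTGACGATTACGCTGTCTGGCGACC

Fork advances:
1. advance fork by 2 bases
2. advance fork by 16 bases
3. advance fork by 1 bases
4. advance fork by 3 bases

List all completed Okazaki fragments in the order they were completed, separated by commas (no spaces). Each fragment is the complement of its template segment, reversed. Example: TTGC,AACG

Step 1: advance 2 -> fork_pos = 0 + 2 = 2. Next multiple of 4 is 4 (not reached); still 0 fragment(s).
Step 2: advance 16 -> fork_pos = 2 + 16 = 18. Reached multiple(s) of 4: 4, 8, 12, 16 -> fragments 1-4 completed (4 total).
Step 3: advance 1 -> fork_pos = 18 + 1 = 19. Next multiple of 4 is 20 (not reached); still 4 fragment(s).
Step 4: advance 3 -> fork_pos = 19 + 3 = 22. Reached multiple(s) of 4: 20 -> fragment 5 completed (5 total).
Final fork_pos = 22, so 5 fragment(s) are complete. Build each: template segment -> complement -> reverse.
Fragment 1: template[0:4] = TGTT -> complement ACAA -> reversed AACA
Fragment 2: template[4:8] = GACG -> complement CTGC -> reversed CGTC
Fragment 3: template[8:12] = ATTA -> complement TAAT -> reversed TAAT
Fragment 4: template[12:16] = CGCT -> complement GCGA -> reversed AGCG
Fragment 5: template[16:20] = GTCT -> complement CAGA -> reversed AGAC

Answer: AACA,CGTC,TAAT,AGCG,AGAC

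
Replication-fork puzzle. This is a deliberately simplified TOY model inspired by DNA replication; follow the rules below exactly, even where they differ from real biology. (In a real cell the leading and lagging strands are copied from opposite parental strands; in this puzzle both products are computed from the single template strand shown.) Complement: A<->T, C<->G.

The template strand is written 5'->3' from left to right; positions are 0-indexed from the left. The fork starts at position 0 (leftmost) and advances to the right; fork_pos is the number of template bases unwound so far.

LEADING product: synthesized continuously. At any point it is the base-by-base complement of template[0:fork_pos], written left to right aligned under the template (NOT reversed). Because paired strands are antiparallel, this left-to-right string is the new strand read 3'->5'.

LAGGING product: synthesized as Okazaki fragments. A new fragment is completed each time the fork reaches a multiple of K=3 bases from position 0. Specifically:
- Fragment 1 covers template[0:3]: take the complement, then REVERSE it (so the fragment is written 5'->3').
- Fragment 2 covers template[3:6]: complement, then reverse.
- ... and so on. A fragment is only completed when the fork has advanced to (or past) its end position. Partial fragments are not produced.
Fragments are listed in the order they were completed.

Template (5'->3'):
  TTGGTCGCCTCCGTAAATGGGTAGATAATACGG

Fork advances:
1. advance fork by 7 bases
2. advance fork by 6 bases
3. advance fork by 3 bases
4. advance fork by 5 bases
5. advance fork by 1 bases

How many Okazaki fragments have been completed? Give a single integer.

Answer: 7

Derivation:
Step 1: advance 7 -> fork_pos = 0 + 7 = 7. Reached multiple(s) of 3: 3, 6 -> fragments 1-2 completed (2 total).
Step 2: advance 6 -> fork_pos = 7 + 6 = 13. Reached multiple(s) of 3: 9, 12 -> fragments 3-4 completed (4 total).
Step 3: advance 3 -> fork_pos = 13 + 3 = 16. Reached multiple(s) of 3: 15 -> fragment 5 completed (5 total).
Step 4: advance 5 -> fork_pos = 16 + 5 = 21. Reached multiple(s) of 3: 18, 21 -> fragments 6-7 completed (7 total).
Step 5: advance 1 -> fork_pos = 21 + 1 = 22. Next multiple of 3 is 24 (not reached); still 7 fragment(s).
Check: final fork_pos = 22; the multiples of 3 that are <= 22 are 3..21 -> 22 // 3 = 7 completed fragment(s).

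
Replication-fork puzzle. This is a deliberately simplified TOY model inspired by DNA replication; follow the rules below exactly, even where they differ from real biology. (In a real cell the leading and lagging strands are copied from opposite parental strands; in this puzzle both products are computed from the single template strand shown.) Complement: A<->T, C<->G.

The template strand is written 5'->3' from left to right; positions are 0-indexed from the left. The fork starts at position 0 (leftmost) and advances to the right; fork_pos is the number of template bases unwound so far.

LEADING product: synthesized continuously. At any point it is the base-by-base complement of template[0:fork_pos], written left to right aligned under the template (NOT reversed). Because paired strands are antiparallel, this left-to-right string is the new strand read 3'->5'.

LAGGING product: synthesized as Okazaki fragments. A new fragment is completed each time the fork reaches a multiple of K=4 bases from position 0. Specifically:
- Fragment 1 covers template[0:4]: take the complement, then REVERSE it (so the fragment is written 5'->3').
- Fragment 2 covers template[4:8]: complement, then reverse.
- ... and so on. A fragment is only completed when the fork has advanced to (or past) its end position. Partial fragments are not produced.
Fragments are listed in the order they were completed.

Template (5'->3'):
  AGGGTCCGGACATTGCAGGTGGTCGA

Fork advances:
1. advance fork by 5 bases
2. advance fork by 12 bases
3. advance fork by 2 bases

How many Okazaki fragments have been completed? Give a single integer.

Answer: 4

Derivation:
Step 1: advance 5 -> fork_pos = 0 + 5 = 5. Reached multiple(s) of 4: 4 -> fragment 1 completed (1 total).
Step 2: advance 12 -> fork_pos = 5 + 12 = 17. Reached multiple(s) of 4: 8, 12, 16 -> fragments 2-4 completed (4 total).
Step 3: advance 2 -> fork_pos = 17 + 2 = 19. Next multiple of 4 is 20 (not reached); still 4 fragment(s).
Check: final fork_pos = 19; the multiples of 4 that are <= 19 are 4..16 -> 19 // 4 = 4 completed fragment(s).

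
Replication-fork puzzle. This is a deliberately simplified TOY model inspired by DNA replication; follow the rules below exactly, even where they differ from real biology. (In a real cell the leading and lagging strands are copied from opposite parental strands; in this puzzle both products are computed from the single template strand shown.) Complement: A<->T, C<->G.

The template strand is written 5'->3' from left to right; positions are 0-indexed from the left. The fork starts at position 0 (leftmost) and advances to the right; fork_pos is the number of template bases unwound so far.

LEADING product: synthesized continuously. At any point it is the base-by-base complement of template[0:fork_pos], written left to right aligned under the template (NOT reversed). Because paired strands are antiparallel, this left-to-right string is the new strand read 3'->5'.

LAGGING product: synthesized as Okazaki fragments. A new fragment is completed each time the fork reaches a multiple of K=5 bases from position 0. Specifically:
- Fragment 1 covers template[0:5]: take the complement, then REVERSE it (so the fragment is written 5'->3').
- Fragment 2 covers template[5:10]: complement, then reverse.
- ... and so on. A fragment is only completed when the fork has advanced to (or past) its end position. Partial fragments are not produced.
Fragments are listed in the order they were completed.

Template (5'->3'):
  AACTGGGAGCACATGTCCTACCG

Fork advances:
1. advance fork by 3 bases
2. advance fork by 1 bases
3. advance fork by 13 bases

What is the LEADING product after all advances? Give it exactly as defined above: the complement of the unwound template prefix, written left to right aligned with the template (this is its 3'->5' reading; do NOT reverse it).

Step 1: advance 3 -> fork_pos = 0 + 3 = 3.
Step 2: advance 1 -> fork_pos = 3 + 1 = 4.
Step 3: advance 13 -> fork_pos = 4 + 13 = 17.
Unwound prefix: template[0:17] = AACTGGGAGCACATGTC
Complement it base by base (A<->T, C<->G), keeping left-to-right order:
  [0:5] AACTG -> TTGAC
  [5:10] GGAGC -> CCTCG
  [10:15] ACATG -> TGTAC
  [15:17] TC -> AG
Concatenate: TTGACCCTCGTGTACAG (length 17; written aligned with the template, i.e. 3'->5').

Answer: TTGACCCTCGTGTACAG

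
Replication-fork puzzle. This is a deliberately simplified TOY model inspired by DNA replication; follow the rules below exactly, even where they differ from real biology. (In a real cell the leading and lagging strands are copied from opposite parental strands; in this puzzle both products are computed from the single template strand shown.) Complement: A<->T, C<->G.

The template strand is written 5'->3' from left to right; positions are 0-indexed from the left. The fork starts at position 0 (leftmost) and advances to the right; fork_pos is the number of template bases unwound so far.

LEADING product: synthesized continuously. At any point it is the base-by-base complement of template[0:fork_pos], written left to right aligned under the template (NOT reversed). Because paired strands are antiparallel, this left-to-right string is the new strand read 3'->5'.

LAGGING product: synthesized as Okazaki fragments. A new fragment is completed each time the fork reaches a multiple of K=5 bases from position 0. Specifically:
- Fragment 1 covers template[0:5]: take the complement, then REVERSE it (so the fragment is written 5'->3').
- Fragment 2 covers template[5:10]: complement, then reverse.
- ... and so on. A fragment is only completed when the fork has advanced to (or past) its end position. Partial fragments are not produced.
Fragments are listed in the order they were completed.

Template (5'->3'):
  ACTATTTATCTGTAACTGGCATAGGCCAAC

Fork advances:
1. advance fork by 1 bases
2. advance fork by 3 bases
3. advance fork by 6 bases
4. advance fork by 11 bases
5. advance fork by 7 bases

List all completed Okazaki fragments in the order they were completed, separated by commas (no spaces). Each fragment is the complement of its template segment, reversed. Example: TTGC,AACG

Step 1: advance 1 -> fork_pos = 0 + 1 = 1. Next multiple of 5 is 5 (not reached); still 0 fragment(s).
Step 2: advance 3 -> fork_pos = 1 + 3 = 4. Next multiple of 5 is 5 (not reached); still 0 fragment(s).
Step 3: advance 6 -> fork_pos = 4 + 6 = 10. Reached multiple(s) of 5: 5, 10 -> fragments 1-2 completed (2 total).
Step 4: advance 11 -> fork_pos = 10 + 11 = 21. Reached multiple(s) of 5: 15, 20 -> fragments 3-4 completed (4 total).
Step 5: advance 7 -> fork_pos = 21 + 7 = 28. Reached multiple(s) of 5: 25 -> fragment 5 completed (5 total).
Final fork_pos = 28, so 5 fragment(s) are complete. Build each: template segment -> complement -> reverse.
Fragment 1: template[0:5] = ACTAT -> complement TGATA -> reversed ATAGT
Fragment 2: template[5:10] = TTATC -> complement AATAG -> reversed GATAA
Fragment 3: template[10:15] = TGTAA -> complement ACATT -> reversed TTACA
Fragment 4: template[15:20] = CTGGC -> complement GACCG -> reversed GCCAG
Fragment 5: template[20:25] = ATAGG -> complement TATCC -> reversed CCTAT

Answer: ATAGT,GATAA,TTACA,GCCAG,CCTAT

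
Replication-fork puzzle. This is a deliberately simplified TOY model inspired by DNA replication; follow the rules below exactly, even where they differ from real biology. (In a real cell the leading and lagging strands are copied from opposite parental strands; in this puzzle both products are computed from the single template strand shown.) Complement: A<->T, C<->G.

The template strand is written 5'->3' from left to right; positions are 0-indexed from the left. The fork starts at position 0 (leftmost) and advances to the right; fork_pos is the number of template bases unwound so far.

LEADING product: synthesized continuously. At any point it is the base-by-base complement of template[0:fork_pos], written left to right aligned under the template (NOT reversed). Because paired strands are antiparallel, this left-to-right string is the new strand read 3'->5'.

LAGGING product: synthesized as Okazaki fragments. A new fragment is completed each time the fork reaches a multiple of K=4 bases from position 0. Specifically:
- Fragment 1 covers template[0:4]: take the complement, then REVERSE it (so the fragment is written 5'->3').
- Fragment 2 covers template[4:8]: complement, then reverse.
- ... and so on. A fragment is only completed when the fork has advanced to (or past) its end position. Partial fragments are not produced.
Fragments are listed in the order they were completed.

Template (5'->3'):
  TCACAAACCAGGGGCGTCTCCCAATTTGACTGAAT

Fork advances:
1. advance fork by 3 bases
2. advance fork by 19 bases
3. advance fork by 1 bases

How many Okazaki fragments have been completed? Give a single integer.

Answer: 5

Derivation:
Step 1: advance 3 -> fork_pos = 0 + 3 = 3. Next multiple of 4 is 4 (not reached); still 0 fragment(s).
Step 2: advance 19 -> fork_pos = 3 + 19 = 22. Reached multiple(s) of 4: 4, 8, 12, 16, 20 -> fragments 1-5 completed (5 total).
Step 3: advance 1 -> fork_pos = 22 + 1 = 23. Next multiple of 4 is 24 (not reached); still 5 fragment(s).
Check: final fork_pos = 23; the multiples of 4 that are <= 23 are 4..20 -> 23 // 4 = 5 completed fragment(s).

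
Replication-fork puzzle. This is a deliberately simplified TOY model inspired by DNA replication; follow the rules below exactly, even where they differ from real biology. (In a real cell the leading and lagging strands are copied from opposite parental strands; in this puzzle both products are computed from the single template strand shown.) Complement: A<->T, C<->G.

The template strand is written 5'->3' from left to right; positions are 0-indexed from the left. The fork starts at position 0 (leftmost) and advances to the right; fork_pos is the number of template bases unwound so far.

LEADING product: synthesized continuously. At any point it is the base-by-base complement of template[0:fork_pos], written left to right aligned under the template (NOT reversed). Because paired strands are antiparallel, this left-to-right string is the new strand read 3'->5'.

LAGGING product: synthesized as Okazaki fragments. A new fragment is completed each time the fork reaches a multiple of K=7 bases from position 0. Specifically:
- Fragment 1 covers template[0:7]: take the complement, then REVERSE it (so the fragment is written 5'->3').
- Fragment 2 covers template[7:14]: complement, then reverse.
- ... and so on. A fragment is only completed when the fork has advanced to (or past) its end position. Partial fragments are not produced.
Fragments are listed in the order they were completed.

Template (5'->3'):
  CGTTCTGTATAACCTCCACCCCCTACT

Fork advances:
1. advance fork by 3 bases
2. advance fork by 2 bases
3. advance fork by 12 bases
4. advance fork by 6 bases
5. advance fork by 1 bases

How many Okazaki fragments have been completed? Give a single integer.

Answer: 3

Derivation:
Step 1: advance 3 -> fork_pos = 0 + 3 = 3. Next multiple of 7 is 7 (not reached); still 0 fragment(s).
Step 2: advance 2 -> fork_pos = 3 + 2 = 5. Next multiple of 7 is 7 (not reached); still 0 fragment(s).
Step 3: advance 12 -> fork_pos = 5 + 12 = 17. Reached multiple(s) of 7: 7, 14 -> fragments 1-2 completed (2 total).
Step 4: advance 6 -> fork_pos = 17 + 6 = 23. Reached multiple(s) of 7: 21 -> fragment 3 completed (3 total).
Step 5: advance 1 -> fork_pos = 23 + 1 = 24. Next multiple of 7 is 28 (not reached); still 3 fragment(s).
Check: final fork_pos = 24; the multiples of 7 that are <= 24 are 7..21 -> 24 // 7 = 3 completed fragment(s).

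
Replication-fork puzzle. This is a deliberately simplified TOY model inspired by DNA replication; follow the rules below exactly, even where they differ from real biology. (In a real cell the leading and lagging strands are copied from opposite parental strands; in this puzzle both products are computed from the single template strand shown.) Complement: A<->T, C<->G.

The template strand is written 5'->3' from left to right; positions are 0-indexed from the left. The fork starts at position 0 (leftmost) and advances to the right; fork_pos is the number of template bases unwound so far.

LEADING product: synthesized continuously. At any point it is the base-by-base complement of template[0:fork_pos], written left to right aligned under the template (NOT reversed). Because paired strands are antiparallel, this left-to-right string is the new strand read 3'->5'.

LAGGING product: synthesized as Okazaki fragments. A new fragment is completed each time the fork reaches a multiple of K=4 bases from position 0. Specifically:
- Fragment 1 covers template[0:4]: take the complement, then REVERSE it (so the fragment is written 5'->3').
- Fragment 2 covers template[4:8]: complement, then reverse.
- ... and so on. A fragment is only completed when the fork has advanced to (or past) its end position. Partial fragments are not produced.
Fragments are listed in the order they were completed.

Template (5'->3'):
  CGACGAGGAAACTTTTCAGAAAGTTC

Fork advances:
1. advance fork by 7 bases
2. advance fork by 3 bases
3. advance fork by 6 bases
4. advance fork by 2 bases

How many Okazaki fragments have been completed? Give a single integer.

Answer: 4

Derivation:
Step 1: advance 7 -> fork_pos = 0 + 7 = 7. Reached multiple(s) of 4: 4 -> fragment 1 completed (1 total).
Step 2: advance 3 -> fork_pos = 7 + 3 = 10. Reached multiple(s) of 4: 8 -> fragment 2 completed (2 total).
Step 3: advance 6 -> fork_pos = 10 + 6 = 16. Reached multiple(s) of 4: 12, 16 -> fragments 3-4 completed (4 total).
Step 4: advance 2 -> fork_pos = 16 + 2 = 18. Next multiple of 4 is 20 (not reached); still 4 fragment(s).
Check: final fork_pos = 18; the multiples of 4 that are <= 18 are 4..16 -> 18 // 4 = 4 completed fragment(s).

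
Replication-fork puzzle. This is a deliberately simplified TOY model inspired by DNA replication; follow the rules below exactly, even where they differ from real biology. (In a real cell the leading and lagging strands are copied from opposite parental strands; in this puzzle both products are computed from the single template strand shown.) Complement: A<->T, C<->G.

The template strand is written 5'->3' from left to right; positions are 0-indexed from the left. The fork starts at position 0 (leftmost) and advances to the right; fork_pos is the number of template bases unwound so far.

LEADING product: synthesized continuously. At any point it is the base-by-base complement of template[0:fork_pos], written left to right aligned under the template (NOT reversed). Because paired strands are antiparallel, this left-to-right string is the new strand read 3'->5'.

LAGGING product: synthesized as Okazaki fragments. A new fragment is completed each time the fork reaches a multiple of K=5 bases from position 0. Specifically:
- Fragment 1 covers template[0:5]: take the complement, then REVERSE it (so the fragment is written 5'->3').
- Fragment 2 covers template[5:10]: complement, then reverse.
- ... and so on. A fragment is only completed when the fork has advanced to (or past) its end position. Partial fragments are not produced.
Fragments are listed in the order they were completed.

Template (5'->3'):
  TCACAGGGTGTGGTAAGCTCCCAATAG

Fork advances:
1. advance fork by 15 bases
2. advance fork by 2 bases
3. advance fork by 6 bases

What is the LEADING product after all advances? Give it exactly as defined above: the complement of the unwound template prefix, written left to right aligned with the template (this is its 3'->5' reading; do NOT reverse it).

Step 1: advance 15 -> fork_pos = 0 + 15 = 15.
Step 2: advance 2 -> fork_pos = 15 + 2 = 17.
Step 3: advance 6 -> fork_pos = 17 + 6 = 23.
Unwound prefix: template[0:23] = TCACAGGGTGTGGTAAGCTCCCA
Complement it base by base (A<->T, C<->G), keeping left-to-right order:
  [0:5] TCACA -> AGTGT
  [5:10] GGGTG -> CCCAC
  [10:15] TGGTA -> ACCAT
  [15:20] AGCTC -> TCGAG
  [20:23] CCA -> GGT
Concatenate: AGTGTCCCACACCATTCGAGGGT (length 23; written aligned with the template, i.e. 3'->5').

Answer: AGTGTCCCACACCATTCGAGGGT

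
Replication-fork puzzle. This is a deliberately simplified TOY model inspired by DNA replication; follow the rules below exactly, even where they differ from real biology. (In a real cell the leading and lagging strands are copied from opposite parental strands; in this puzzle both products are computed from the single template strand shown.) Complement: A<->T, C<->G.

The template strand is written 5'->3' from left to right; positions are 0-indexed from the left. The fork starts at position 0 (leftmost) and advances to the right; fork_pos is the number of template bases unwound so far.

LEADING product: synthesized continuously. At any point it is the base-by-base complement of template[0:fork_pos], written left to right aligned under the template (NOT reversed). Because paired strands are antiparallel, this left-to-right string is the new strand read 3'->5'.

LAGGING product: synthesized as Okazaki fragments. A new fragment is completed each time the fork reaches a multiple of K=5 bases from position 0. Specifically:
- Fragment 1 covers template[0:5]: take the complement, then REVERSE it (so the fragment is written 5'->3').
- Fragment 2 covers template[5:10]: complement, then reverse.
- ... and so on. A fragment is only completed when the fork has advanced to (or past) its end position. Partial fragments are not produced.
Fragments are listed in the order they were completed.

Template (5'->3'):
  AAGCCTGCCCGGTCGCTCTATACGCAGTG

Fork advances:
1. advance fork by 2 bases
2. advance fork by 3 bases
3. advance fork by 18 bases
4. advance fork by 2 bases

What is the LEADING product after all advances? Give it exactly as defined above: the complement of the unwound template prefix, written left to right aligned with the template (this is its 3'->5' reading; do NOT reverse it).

Step 1: advance 2 -> fork_pos = 0 + 2 = 2.
Step 2: advance 3 -> fork_pos = 2 + 3 = 5.
Step 3: advance 18 -> fork_pos = 5 + 18 = 23.
Step 4: advance 2 -> fork_pos = 23 + 2 = 25.
Unwound prefix: template[0:25] = AAGCCTGCCCGGTCGCTCTATACGC
Complement it base by base (A<->T, C<->G), keeping left-to-right order:
  [0:5] AAGCC -> TTCGG
  [5:10] TGCCC -> ACGGG
  [10:15] GGTCG -> CCAGC
  [15:20] CTCTA -> GAGAT
  [20:25] TACGC -> ATGCG
Concatenate: TTCGGACGGGCCAGCGAGATATGCG (length 25; written aligned with the template, i.e. 3'->5').

Answer: TTCGGACGGGCCAGCGAGATATGCG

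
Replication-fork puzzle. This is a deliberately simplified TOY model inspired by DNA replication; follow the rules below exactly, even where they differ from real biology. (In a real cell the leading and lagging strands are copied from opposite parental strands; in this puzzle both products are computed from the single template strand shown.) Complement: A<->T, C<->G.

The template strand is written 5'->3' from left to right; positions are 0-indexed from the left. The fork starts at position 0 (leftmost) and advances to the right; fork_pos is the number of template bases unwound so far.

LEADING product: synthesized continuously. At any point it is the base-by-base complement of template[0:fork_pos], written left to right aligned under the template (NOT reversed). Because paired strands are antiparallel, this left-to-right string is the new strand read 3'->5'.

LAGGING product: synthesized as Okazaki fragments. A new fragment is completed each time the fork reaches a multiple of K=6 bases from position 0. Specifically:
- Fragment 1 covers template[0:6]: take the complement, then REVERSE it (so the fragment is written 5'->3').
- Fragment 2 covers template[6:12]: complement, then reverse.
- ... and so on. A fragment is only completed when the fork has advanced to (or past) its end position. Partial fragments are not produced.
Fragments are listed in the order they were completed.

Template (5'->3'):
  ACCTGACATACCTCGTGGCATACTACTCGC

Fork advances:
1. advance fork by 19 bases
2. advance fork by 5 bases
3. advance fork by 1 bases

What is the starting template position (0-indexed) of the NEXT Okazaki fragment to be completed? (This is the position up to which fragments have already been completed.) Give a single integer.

Step 1: advance 19 -> fork_pos = 0 + 19 = 19. Reached multiple(s) of 6: 6, 12, 18 -> fragments 1-3 completed (3 total).
Step 2: advance 5 -> fork_pos = 19 + 5 = 24. Reached multiple(s) of 6: 24 -> fragment 4 completed (4 total).
Step 3: advance 1 -> fork_pos = 24 + 1 = 25. Next multiple of 6 is 30 (not reached); still 4 fragment(s).
4 fragment(s) completed, covering template[0:24] (4 x 6 = 24). The next fragment, fragment 5, covers template[24:30], so it starts at position 24.

Answer: 24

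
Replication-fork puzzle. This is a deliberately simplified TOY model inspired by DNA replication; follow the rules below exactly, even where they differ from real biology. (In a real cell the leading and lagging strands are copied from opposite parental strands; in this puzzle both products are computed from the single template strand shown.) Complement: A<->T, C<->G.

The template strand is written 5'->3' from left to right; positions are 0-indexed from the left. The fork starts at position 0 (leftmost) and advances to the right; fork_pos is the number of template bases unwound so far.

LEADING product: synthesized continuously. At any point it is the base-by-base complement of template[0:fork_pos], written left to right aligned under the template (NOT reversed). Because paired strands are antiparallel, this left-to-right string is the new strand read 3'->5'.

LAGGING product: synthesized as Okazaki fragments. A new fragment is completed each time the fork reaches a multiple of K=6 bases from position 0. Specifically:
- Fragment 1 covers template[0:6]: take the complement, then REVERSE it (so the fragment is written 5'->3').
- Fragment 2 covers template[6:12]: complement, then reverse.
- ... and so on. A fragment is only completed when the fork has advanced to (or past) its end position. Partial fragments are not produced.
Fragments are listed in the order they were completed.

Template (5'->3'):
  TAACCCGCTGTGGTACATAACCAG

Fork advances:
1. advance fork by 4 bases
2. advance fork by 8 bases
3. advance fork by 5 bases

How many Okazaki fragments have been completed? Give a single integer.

Step 1: advance 4 -> fork_pos = 0 + 4 = 4. Next multiple of 6 is 6 (not reached); still 0 fragment(s).
Step 2: advance 8 -> fork_pos = 4 + 8 = 12. Reached multiple(s) of 6: 6, 12 -> fragments 1-2 completed (2 total).
Step 3: advance 5 -> fork_pos = 12 + 5 = 17. Next multiple of 6 is 18 (not reached); still 2 fragment(s).
Check: final fork_pos = 17; the multiples of 6 that are <= 17 are 6..12 -> 17 // 6 = 2 completed fragment(s).

Answer: 2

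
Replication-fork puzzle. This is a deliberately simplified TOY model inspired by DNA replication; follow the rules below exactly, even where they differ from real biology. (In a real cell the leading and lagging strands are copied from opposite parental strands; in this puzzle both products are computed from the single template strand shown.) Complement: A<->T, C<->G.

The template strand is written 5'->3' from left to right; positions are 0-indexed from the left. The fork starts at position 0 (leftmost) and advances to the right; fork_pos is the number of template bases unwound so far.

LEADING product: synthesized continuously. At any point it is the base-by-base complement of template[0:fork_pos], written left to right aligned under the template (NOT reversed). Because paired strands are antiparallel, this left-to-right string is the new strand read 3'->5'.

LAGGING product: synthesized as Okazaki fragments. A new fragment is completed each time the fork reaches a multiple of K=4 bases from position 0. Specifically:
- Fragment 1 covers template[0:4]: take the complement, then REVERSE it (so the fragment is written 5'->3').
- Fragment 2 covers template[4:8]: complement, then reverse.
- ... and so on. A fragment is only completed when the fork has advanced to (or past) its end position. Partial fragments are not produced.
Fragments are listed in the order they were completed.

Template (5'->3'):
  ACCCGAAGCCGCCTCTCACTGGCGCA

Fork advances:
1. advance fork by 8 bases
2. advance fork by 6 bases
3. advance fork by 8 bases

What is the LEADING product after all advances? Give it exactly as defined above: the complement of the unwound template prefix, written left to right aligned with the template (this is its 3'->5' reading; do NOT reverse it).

Answer: TGGGCTTCGGCGGAGAGTGACC

Derivation:
Step 1: advance 8 -> fork_pos = 0 + 8 = 8.
Step 2: advance 6 -> fork_pos = 8 + 6 = 14.
Step 3: advance 8 -> fork_pos = 14 + 8 = 22.
Unwound prefix: template[0:22] = ACCCGAAGCCGCCTCTCACTGG
Complement it base by base (A<->T, C<->G), keeping left-to-right order:
  [0:5] ACCCG -> TGGGC
  [5:10] AAGCC -> TTCGG
  [10:15] GCCTC -> CGGAG
  [15:20] TCACT -> AGTGA
  [20:22] GG -> CC
Concatenate: TGGGCTTCGGCGGAGAGTGACC (length 22; written aligned with the template, i.e. 3'->5').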